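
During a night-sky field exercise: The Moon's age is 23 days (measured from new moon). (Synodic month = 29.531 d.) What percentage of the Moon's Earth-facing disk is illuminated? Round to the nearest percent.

41%

Elongation θ = 360° × 23/29.531 ≈ 280.4°.
Illuminated fraction = (1 − cos 280.4°)/2 = (1 − 0.180)/2 ≈ 0.410, so 41%.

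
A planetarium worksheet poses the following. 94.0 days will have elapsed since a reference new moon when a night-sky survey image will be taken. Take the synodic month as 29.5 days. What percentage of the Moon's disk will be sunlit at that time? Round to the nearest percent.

94.0/29.5 = 3.186 lunations, so 3 complete cycles and 5.50 d into the next.
The Moon has covered 5.50/29.5 of its cycle, so θ ≈ 360° × 5.50/29.5 = 67.1°.
With cos θ = 0.389, the lit fraction is (1 − 0.389)/2 ≈ 0.306, so 31%.

31%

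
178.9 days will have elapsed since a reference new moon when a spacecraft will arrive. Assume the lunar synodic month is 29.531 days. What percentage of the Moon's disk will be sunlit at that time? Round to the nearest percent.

178.9/29.531 = 6.058 lunations, so 6 complete cycles and 1.71 d into the next.
The Moon has covered 1.71/29.531 of its cycle, so θ ≈ 360° × 1.71/29.531 = 20.9°.
Illuminated fraction = (1 − cos 20.9°)/2 = (1 − 0.934)/2 ≈ 0.033, so 3%.

3%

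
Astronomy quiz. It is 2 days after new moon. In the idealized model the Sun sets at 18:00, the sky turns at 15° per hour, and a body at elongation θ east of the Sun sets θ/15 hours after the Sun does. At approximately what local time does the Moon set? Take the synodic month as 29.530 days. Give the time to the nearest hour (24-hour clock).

20:00

The Moon has covered 2/29.530 of its cycle, so θ ≈ 360° × 2/29.530 = 24.4°.
At 15° of sky rotation per hour, 24.4° corresponds to a 1.63 h lag.
18:00 + 1.63 h ≈ 19:38 → 20:00 to the nearest hour.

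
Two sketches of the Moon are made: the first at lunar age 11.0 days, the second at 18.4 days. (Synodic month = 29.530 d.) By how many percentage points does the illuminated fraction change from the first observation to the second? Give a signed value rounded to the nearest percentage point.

+1 pp

θ₁ = 360° × 11.0/29.530 = 134.1°, f₁ = (1 − cos θ₁)/2 = 0.848.
θ₂ = 360° × 18.4/29.530 = 224.3°, f₂ = (1 − cos θ₂)/2 = 0.858.
Change = f₂ − f₁ = +0.010 → +1 percentage points.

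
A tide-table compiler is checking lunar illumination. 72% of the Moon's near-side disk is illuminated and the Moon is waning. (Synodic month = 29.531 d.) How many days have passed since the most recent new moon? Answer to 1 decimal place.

cos θ = 1 − 2f = -0.440, giving a principal value of 116.1°.
Since the Moon is past full (waning), take the reflex angle: θ = 360° − 116.1° = 243.9°.
That fraction of the synodic month is 243.9/360 × 29.531 d ≈ 20.01 d.

20.0 days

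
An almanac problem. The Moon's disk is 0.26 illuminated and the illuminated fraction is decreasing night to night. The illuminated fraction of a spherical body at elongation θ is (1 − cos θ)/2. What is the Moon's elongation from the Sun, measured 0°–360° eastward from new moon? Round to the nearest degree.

cos θ = 1 − 2f = 0.480, giving a principal value of 61.3°.
Waning ⇒ past full, so θ = 360° − 61.3° = 298.7°.

299°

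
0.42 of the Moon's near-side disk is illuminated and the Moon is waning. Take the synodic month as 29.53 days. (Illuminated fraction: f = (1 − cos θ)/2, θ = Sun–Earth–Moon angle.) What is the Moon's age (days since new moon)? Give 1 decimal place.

cos θ = 1 − 2f = 0.160, giving a principal value of 80.8°.
A waning Moon lies in 180°–360°, so θ = 360° − 80.8° = 279.2°.
At 360°/29.53 d per day, 279.2° corresponds to 22.90 days.

22.9 days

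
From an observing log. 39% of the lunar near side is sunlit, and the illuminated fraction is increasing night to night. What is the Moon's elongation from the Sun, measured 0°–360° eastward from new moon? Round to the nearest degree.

From f = (1 − cos θ)/2: cos θ = 1 − 2×0.39 = 0.220; arccos → 77.3°.
Before full moon the principal value applies: θ = 77.3°.

77°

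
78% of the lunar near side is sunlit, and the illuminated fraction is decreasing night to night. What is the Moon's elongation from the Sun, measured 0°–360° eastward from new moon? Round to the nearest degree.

cos θ = 1 − 2f = -0.560, giving a principal value of 124.1°.
Since the Moon is past full (waning), take the reflex angle: θ = 360° − 124.1° = 235.9°.

236°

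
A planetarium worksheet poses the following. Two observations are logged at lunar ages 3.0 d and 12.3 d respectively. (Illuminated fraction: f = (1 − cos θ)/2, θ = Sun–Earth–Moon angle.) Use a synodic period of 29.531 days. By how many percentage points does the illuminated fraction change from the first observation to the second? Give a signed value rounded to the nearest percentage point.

θ₁ = 360° × 3.0/29.531 = 36.6°, f₁ = (1 − cos θ₁)/2 = 0.098.
θ₂ = 360° × 12.3/29.531 = 149.9°, f₂ = (1 − cos θ₂)/2 = 0.933.
Change = f₂ − f₁ = +0.834 → +83 percentage points.

+83 percentage points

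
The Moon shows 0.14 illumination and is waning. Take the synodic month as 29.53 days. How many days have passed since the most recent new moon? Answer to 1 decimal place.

25.9 days

From f = (1 − cos θ)/2: cos θ = 1 − 2×0.14 = 0.720; arccos → 43.9°.
Since the Moon is past full (waning), take the reflex angle: θ = 360° − 43.9° = 316.1°.
At 360°/29.53 d per day, 316.1° corresponds to 25.93 days.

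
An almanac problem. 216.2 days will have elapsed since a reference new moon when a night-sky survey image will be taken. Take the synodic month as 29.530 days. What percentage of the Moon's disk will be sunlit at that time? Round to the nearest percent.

72%

216.2 d spans 7 complete synodic months (7 × 29.530 = 206.71 d) plus 9.49 d.
Elongation θ = 360° × 9.49/29.530 ≈ 115.7°.
With cos θ = (-0.434), the lit fraction is (1 − (-0.434))/2 ≈ 0.717, so 72%.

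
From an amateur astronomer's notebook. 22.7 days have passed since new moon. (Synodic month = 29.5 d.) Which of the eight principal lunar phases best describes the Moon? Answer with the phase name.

last quarter

At 22.7/29.5 of the cycle, θ ≈ 277° — the last quarter range.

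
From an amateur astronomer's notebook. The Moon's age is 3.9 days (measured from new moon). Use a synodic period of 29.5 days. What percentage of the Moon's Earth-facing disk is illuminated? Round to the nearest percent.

Elongation θ = 360° × 3.9/29.5 ≈ 47.6°.
cos 47.6° = 0.674, so f = (1 − 0.674)/2 = 0.163, so 16%.

16%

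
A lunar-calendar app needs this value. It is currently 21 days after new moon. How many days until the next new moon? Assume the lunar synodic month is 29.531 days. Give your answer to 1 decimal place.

8.5 days

The next new moon completes the synodic month: 29.531 − 21 = 8.531 days.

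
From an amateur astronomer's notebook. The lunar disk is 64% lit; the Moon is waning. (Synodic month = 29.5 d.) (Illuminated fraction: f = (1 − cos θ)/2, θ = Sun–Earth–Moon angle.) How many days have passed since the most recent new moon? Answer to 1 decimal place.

20.8 days

From f = (1 − cos θ)/2: cos θ = 1 − 2×0.64 = -0.280; arccos → 106.3°.
Waning ⇒ past full, so θ = 360° − 106.3° = 253.7°.
Age = 29.5 × 253.7°/360° ≈ 20.79 days.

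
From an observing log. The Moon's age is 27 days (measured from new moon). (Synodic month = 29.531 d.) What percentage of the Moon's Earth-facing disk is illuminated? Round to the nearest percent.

7%

The Moon has covered 27/29.531 of its cycle, so θ ≈ 360° × 27/29.531 = 329.1°.
cos 329.1° = 0.858, so f = (1 − 0.858)/2 = 0.071, so 7%.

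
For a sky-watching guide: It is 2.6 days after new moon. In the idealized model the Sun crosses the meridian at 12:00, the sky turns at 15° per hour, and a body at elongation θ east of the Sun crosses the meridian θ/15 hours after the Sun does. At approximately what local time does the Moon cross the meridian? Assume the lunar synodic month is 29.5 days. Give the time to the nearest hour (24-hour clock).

14:00

The Moon has covered 2.6/29.5 of its cycle, so θ ≈ 360° × 2.6/29.5 = 31.7°.
At 15° of sky rotation per hour, 31.7° corresponds to a 2.12 h lag.
12:00 + 2.12 h ≈ 14:07 → 14:00 to the nearest hour.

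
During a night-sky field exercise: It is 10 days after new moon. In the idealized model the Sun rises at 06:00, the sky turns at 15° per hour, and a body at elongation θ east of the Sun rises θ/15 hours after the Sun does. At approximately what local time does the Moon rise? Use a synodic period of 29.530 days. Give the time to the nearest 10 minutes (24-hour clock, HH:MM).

Phase angle: θ = 360°·(10 d)/(29.530 d) = 121.9°.
At 15° of sky rotation per hour, 121.9° corresponds to a 8.13 h lag.
06:00 + 8.127 h ≈ 14:08 → 14:10 to the nearest ten minutes.

14:10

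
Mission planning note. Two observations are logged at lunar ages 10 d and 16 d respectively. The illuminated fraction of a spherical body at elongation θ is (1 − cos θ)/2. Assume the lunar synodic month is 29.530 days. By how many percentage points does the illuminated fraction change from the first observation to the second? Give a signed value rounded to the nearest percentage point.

+22 percentage points

θ₁ = 360° × 10/29.530 = 121.9°, f₁ = (1 − cos θ₁)/2 = 0.764.
θ₂ = 360° × 16/29.530 = 195.1°, f₂ = (1 − cos θ₂)/2 = 0.983.
Change = f₂ − f₁ = +0.219 → +22 percentage points.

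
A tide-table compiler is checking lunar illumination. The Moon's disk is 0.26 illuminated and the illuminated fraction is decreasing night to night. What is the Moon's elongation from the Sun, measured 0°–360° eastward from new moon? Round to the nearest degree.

299°

From f = (1 − cos θ)/2: cos θ = 1 − 2×0.26 = 0.480; arccos → 61.3°.
A waning Moon lies in 180°–360°, so θ = 360° − 61.3° = 298.7°.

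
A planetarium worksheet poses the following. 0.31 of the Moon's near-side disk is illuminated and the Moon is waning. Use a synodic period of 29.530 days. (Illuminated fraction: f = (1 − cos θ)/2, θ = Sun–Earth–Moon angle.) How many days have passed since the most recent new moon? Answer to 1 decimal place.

24.0 days

cos θ = 1 − 2f = 0.380, giving a principal value of 67.7°.
Waning ⇒ past full, so θ = 360° − 67.7° = 292.3°.
At 360°/29.530 d per day, 292.3° corresponds to 23.98 days.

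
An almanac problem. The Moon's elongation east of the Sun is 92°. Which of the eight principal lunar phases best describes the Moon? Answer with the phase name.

92° lies in the first quarter sector of the 8-phase cycle.

first quarter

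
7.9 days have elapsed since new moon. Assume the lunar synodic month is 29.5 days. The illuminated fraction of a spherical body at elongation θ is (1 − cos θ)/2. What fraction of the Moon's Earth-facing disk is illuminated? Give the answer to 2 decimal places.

0.56

Elongation θ = 360° × 7.9/29.5 ≈ 96.4°.
With cos θ = (-0.112), the lit fraction is (1 − (-0.112))/2 ≈ 0.556.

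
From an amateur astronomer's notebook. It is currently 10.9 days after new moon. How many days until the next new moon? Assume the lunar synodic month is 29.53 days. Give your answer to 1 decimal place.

One full lunation from the last new moon is 29.53 d; remaining = 29.53 − 10.9 = 18.630 d.

18.6 days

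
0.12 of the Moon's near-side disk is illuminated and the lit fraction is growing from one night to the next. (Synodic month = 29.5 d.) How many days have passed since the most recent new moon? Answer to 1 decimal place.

3.3 days

Invert f = (1 − cos θ)/2 to get cos θ = 1 − 2(0.12) = 0.760, hence θ₀ = arccos 0.760 = 40.5°.
Waxing ⇒ before full, so θ = 40.5°.
At 360°/29.5 d per day, 40.5° corresponds to 3.32 days.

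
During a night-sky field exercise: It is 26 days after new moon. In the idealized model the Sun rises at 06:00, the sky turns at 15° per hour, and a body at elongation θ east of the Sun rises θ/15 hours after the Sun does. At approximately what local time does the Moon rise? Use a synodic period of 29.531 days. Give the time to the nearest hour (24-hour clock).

03:00

Elongation θ = 360° × 26/29.531 ≈ 317.0°.
At 15° of sky rotation per hour, 317.0° corresponds to a 21.13 h lag.
06:00 + 21.13 h ≈ 03:08 → 03:00 to the nearest hour.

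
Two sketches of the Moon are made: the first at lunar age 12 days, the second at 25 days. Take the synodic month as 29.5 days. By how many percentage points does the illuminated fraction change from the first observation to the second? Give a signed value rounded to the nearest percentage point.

First observation: θ = 360°·12/29.5 = 146.4°, so f = 0.917.
Second observation: θ = 305.1°, f = 0.213.
Δf = 0.213 − 0.917 = -0.704, i.e. -70 pp.

-70 percentage points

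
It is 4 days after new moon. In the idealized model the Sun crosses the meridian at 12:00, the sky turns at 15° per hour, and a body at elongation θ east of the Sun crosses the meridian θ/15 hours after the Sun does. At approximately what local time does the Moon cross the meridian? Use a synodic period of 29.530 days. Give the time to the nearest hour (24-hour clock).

15:00

Elongation θ = 360° × 4/29.530 ≈ 48.8°.
The Moon trails the Sun by θ/15 = 48.8/15 ≈ 3.25 hours.
12:00 + 3.25 h ≈ 15:15 → 15:00 to the nearest hour.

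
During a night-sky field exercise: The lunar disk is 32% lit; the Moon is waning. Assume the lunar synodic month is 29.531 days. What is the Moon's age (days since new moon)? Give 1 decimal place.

23.9 days

cos θ = 1 − 2f = 0.360, giving a principal value of 68.9°.
Waning ⇒ past full, so θ = 360° − 68.9° = 291.1°.
That fraction of the synodic month is 291.1/360 × 29.531 d ≈ 23.88 d.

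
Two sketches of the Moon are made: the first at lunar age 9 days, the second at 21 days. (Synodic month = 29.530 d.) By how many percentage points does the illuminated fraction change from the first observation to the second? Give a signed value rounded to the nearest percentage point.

θ₁ = 360° × 9/29.530 = 109.7°, f₁ = (1 − cos θ₁)/2 = 0.669.
θ₂ = 360° × 21/29.530 = 256.0°, f₂ = (1 − cos θ₂)/2 = 0.621.
Change = f₂ − f₁ = -0.048 → -5 percentage points.

-5 percentage points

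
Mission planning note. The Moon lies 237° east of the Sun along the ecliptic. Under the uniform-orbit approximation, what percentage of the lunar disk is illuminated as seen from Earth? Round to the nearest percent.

77%

cos 237° = (-0.545), so f = (1 − (-0.545))/2 = 0.772, i.e. 77%.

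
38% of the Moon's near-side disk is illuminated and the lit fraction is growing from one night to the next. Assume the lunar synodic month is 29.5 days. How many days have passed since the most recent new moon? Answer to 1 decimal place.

6.2 days

cos θ = 1 − 2f = 0.240, giving a principal value of 76.1°.
The Moon is waxing (0°–180°), so θ = 76.1° directly.
At 360°/29.5 d per day, 76.1° corresponds to 6.24 days.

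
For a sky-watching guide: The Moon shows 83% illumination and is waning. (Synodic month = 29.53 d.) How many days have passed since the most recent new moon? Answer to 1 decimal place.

Invert f = (1 − cos θ)/2 to get cos θ = 1 − 2(0.83) = -0.660, hence θ₀ = arccos -0.660 = 131.3°.
Since the Moon is past full (waning), take the reflex angle: θ = 360° − 131.3° = 228.7°.
Age = 29.53 × 228.7°/360° ≈ 18.76 days.

18.8 days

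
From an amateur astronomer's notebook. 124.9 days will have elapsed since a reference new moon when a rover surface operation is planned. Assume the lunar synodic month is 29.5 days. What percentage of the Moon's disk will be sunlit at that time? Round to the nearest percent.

45%

Reduce mod P: 124.9 − 4×29.5 = 6.90 d into the current lunation.
Elongation θ = 360° × 6.90/29.5 ≈ 84.2°.
With cos θ = 0.101, the lit fraction is (1 − 0.101)/2 ≈ 0.450, so 45%.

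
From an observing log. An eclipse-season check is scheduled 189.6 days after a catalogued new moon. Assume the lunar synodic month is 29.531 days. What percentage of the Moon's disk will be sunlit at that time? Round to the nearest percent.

189.6 d spans 6 complete synodic months (6 × 29.531 = 177.19 d) plus 12.41 d.
Phase angle: θ = 360°·(12.41 d)/(29.531 d) = 151.3°.
Illuminated fraction = (1 − cos 151.3°)/2 = (1 − (-0.877))/2 ≈ 0.939, so 94%.

94%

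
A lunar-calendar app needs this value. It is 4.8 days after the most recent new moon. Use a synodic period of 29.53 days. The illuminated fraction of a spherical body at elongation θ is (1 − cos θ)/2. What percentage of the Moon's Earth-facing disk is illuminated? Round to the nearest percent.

Phase angle: θ = 360°·(4.8 d)/(29.53 d) = 58.5°.
cos 58.5° = 0.522, so f = (1 − 0.522)/2 = 0.239, so 24%.

24%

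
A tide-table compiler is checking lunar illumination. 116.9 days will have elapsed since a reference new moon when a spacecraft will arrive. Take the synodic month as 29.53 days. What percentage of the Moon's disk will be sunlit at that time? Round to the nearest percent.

2%

116.9/29.53 = 3.959 lunations, so 3 complete cycles and 28.31 d into the next.
Elongation θ = 360° × 28.31/29.53 ≈ 345.1°.
With cos θ = 0.966, the lit fraction is (1 − 0.966)/2 ≈ 0.017, so 2%.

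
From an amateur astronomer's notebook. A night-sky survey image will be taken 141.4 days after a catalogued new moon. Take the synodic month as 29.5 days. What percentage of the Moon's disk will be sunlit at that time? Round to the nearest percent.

37%

141.4/29.5 = 4.793 lunations, so 4 complete cycles and 23.40 d into the next.
Elongation θ = 360° × 23.40/29.5 ≈ 285.6°.
cos 285.6° = 0.268, so f = (1 − 0.268)/2 = 0.366, so 37%.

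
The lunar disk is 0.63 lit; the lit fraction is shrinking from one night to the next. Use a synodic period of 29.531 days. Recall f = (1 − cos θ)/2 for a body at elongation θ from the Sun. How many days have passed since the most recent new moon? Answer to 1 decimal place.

From f = (1 − cos θ)/2: cos θ = 1 − 2×0.63 = -0.260; arccos → 105.1°.
Waning ⇒ past full, so θ = 360° − 105.1° = 254.9°.
Age = 29.531 × 254.9°/360° ≈ 20.91 days.

20.9 days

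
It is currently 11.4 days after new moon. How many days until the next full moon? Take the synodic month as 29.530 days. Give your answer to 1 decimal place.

3.4 days

Full moon occurs at elongation 180°, i.e. at age 29.530 × 180/360 = 14.765 d.
That is 14.765 − 11.4 = 3.365 days ahead.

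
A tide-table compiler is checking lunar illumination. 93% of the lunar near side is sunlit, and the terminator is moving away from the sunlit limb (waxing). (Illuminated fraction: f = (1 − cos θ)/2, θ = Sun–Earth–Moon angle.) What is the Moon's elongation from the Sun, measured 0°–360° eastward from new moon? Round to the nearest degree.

149°

From f = (1 − cos θ)/2: cos θ = 1 − 2×0.93 = -0.860; arccos → 149.3°.
Before full moon the principal value applies: θ = 149.3°.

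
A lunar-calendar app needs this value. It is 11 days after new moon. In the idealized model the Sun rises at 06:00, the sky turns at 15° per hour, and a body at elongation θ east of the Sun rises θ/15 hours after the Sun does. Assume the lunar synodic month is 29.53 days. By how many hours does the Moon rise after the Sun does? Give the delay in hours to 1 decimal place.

Elongation θ = 360° × 11/29.53 ≈ 134.1°.
At 15° of sky rotation per hour, 134.1° corresponds to a 8.94 h lag.
So the Moon rises 8.94 h after the Sun.

8.9 h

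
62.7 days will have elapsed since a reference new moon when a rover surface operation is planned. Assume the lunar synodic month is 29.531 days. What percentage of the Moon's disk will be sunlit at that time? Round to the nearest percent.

14%

Reduce mod P: 62.7 − 2×29.531 = 3.64 d into the current lunation.
Phase angle: θ = 360°·(3.64 d)/(29.531 d) = 44.3°.
With cos θ = 0.715, the lit fraction is (1 − 0.715)/2 ≈ 0.142, so 14%.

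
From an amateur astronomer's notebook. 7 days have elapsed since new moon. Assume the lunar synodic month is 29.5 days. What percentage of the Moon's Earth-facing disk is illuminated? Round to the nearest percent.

Phase angle: θ = 360°·(7 d)/(29.5 d) = 85.4°.
cos 85.4° = 0.080, so f = (1 − 0.080)/2 = 0.460, so 46%.

46%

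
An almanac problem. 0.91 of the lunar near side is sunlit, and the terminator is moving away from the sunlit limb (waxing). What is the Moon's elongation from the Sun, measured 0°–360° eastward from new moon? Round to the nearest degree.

cos θ = 1 − 2f = -0.820, giving a principal value of 145.1°.
The Moon is waxing (0°–180°), so θ = 145.1° directly.

145°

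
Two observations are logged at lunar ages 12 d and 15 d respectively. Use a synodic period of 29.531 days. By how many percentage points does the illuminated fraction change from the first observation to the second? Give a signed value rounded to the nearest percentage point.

+8 pp

θ₁ = 360° × 12/29.531 = 146.3°, f₁ = (1 − cos θ₁)/2 = 0.916.
θ₂ = 360° × 15/29.531 = 182.9°, f₂ = (1 − cos θ₂)/2 = 0.999.
Change = f₂ − f₁ = +0.083 → +8 percentage points.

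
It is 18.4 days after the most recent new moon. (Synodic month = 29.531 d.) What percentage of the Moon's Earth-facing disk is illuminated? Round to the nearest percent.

Phase angle: θ = 360°·(18.4 d)/(29.531 d) = 224.3°.
With cos θ = (-0.716), the lit fraction is (1 − (-0.716))/2 ≈ 0.858, so 86%.

86%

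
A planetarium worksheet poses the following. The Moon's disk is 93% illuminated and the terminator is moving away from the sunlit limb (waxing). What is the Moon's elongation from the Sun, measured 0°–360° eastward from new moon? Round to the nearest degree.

Invert f = (1 − cos θ)/2 to get cos θ = 1 − 2(0.93) = -0.860, hence θ₀ = arccos -0.860 = 149.3°.
The Moon is waxing (0°–180°), so θ = 149.3° directly.

149°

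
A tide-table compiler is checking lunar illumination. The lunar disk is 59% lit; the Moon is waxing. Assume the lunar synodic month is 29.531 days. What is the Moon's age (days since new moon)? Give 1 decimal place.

8.2 days

Invert f = (1 − cos θ)/2 to get cos θ = 1 − 2(0.59) = -0.180, hence θ₀ = arccos -0.180 = 100.4°.
Waxing ⇒ before full, so θ = 100.4°.
At 360°/29.531 d per day, 100.4° corresponds to 8.23 days.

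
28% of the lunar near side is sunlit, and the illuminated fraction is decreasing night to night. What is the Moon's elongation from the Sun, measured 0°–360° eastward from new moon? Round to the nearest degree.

cos θ = 1 − 2f = 0.440, giving a principal value of 63.9°.
Since the Moon is past full (waning), take the reflex angle: θ = 360° − 63.9° = 296.1°.

296°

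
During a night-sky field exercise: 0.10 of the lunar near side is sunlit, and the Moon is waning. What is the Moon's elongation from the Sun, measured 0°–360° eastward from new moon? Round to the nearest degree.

323°

cos θ = 1 − 2f = 0.800, giving a principal value of 36.9°.
Waning ⇒ past full, so θ = 360° − 36.9° = 323.1°.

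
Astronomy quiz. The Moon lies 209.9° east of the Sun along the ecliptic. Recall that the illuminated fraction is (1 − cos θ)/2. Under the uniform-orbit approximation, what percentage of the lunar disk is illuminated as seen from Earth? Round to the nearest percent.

Half-versine of 209.9°: (1 − (-0.867))/2 = 0.933, i.e. 93%.

93%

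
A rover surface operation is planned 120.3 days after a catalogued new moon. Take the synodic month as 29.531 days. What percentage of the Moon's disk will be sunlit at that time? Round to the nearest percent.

120.3 d spans 4 complete synodic months (4 × 29.531 = 118.12 d) plus 2.18 d.
The Moon has covered 2.18/29.531 of its cycle, so θ ≈ 360° × 2.18/29.531 = 26.5°.
Illuminated fraction = (1 − cos 26.5°)/2 = (1 − 0.895)/2 ≈ 0.053, so 5%.

5%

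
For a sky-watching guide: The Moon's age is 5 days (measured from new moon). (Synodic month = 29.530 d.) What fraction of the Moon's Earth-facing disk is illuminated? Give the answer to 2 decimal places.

0.26

Elongation θ = 360° × 5/29.530 ≈ 61.0°.
Illuminated fraction = (1 − cos 61.0°)/2 = (1 − 0.485)/2 ≈ 0.257.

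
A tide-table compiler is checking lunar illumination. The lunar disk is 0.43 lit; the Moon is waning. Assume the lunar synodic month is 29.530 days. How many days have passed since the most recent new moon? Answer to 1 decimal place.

22.8 days

Invert f = (1 − cos θ)/2 to get cos θ = 1 − 2(0.43) = 0.140, hence θ₀ = arccos 0.140 = 82.0°.
Waning ⇒ past full, so θ = 360° − 82.0° = 278.0°.
That fraction of the synodic month is 278.0/360 × 29.530 d ≈ 22.81 d.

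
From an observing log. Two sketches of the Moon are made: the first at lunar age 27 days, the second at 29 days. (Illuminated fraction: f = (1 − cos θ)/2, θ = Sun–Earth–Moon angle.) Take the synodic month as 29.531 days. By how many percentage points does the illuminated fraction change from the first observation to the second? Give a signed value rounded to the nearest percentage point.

First observation: θ = 360°·27/29.531 = 329.1°, so f = 0.071.
Second observation: θ = 353.5°, f = 0.003.
Δf = 0.003 − 0.071 = -0.068, i.e. -7 pp.

-7 percentage points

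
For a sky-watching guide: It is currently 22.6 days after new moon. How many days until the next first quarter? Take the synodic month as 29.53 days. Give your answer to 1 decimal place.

First quarter occurs at elongation 90°, i.e. at age 29.53 × 90/360 = 7.383 d.
Already past this cycle's first quarter; the next is at 7.383 + 29.53 = 36.913 d, so 36.913 − 22.6 = 14.312 days.

14.3 days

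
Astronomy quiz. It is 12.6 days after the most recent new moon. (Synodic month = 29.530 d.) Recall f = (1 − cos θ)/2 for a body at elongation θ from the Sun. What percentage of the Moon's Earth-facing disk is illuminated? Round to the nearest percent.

Phase angle: θ = 360°·(12.6 d)/(29.530 d) = 153.6°.
Illuminated fraction = (1 − cos 153.6°)/2 = (1 − (-0.896))/2 ≈ 0.948, so 95%.

95%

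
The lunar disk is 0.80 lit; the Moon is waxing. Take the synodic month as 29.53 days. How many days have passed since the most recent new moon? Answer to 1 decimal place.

Invert f = (1 − cos θ)/2 to get cos θ = 1 − 2(0.80) = -0.600, hence θ₀ = arccos -0.600 = 126.9°.
Waxing ⇒ before full, so θ = 126.9°.
Age = 29.53 × 126.9°/360° ≈ 10.41 days.

10.4 days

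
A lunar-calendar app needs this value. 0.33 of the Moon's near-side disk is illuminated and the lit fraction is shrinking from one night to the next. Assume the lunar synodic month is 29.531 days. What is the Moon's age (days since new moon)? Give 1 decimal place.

23.8 days

From f = (1 − cos θ)/2: cos θ = 1 − 2×0.33 = 0.340; arccos → 70.1°.
A waning Moon lies in 180°–360°, so θ = 360° − 70.1° = 289.9°.
That fraction of the synodic month is 289.9/360 × 29.531 d ≈ 23.78 d.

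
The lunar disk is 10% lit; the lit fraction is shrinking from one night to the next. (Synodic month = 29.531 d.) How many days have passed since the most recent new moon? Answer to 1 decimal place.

Invert f = (1 − cos θ)/2 to get cos θ = 1 − 2(0.10) = 0.800, hence θ₀ = arccos 0.800 = 36.9°.
Waning ⇒ past full, so θ = 360° − 36.9° = 323.1°.
Age = 29.531 × 323.1°/360° ≈ 26.51 days.

26.5 days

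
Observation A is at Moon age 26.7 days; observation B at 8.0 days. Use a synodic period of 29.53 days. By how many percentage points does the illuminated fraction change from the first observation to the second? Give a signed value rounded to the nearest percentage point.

+48 percentage points

First observation: θ = 360°·26.7/29.53 = 325.5°, so f = 0.088.
Second observation: θ = 97.5°, f = 0.566.
Δf = 0.566 − 0.088 = +0.478, i.e. +48 pp.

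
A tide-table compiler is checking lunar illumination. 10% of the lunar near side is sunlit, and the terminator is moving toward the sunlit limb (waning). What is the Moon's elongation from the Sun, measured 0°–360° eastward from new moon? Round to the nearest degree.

cos θ = 1 − 2f = 0.800, giving a principal value of 36.9°.
Waning ⇒ past full, so θ = 360° − 36.9° = 323.1°.

323°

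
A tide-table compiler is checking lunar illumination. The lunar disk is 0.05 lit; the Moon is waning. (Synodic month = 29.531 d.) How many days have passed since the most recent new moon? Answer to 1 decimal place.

From f = (1 − cos θ)/2: cos θ = 1 − 2×0.05 = 0.900; arccos → 25.8°.
A waning Moon lies in 180°–360°, so θ = 360° − 25.8° = 334.2°.
That fraction of the synodic month is 334.2/360 × 29.531 d ≈ 27.41 d.

27.4 days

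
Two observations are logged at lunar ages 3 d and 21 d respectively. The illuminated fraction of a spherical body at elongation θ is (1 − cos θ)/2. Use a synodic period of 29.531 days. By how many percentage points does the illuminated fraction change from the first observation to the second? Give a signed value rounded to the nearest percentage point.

First observation: θ = 360°·3/29.531 = 36.6°, so f = 0.098.
Second observation: θ = 256.0°, f = 0.621.
Δf = 0.621 − 0.098 = +0.522, i.e. +52 pp.

+52 percentage points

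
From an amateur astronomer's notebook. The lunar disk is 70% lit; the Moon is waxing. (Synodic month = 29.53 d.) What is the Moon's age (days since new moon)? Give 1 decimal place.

9.3 days

cos θ = 1 − 2f = -0.400, giving a principal value of 113.6°.
The Moon is waxing (0°–180°), so θ = 113.6° directly.
Age = 29.53 × 113.6°/360° ≈ 9.32 days.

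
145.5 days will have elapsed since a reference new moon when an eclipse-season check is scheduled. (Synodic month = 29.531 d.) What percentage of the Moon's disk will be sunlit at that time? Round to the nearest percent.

5%

145.5/29.531 = 4.927 lunations, so 4 complete cycles and 27.38 d into the next.
Phase angle: θ = 360°·(27.38 d)/(29.531 d) = 333.7°.
With cos θ = 0.897, the lit fraction is (1 − 0.897)/2 ≈ 0.052, so 5%.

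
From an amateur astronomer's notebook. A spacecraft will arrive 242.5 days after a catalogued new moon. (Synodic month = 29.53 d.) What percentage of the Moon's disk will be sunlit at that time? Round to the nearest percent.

242.5/29.53 = 8.212 lunations, so 8 complete cycles and 6.26 d into the next.
Elongation θ = 360° × 6.26/29.53 ≈ 76.3°.
cos 76.3° = 0.237, so f = (1 − 0.237)/2 = 0.382, so 38%.

38%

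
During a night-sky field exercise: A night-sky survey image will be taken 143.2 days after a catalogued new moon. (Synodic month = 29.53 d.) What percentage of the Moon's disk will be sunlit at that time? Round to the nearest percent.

21%

143.2/29.53 = 4.849 lunations, so 4 complete cycles and 25.08 d into the next.
The Moon has covered 25.08/29.53 of its cycle, so θ ≈ 360° × 25.08/29.53 = 305.8°.
cos 305.8° = 0.584, so f = (1 − 0.584)/2 = 0.208, so 21%.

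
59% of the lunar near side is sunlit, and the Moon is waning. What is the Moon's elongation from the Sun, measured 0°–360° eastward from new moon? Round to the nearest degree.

From f = (1 − cos θ)/2: cos θ = 1 − 2×0.59 = -0.180; arccos → 100.4°.
Since the Moon is past full (waning), take the reflex angle: θ = 360° − 100.4° = 259.6°.

260°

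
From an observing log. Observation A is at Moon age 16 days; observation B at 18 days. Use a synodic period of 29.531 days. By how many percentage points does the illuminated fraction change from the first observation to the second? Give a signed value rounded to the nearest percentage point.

-10 pp

θ₁ = 360° × 16/29.531 = 195.0°, f₁ = (1 − cos θ₁)/2 = 0.983.
θ₂ = 360° × 18/29.531 = 219.4°, f₂ = (1 − cos θ₂)/2 = 0.886.
Change = f₂ − f₁ = -0.097 → -10 percentage points.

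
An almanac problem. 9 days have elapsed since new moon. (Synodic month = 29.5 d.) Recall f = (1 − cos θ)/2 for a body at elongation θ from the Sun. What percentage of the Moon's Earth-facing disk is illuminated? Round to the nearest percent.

The Moon has covered 9/29.5 of its cycle, so θ ≈ 360° × 9/29.5 = 109.8°.
With cos θ = (-0.339), the lit fraction is (1 − (-0.339))/2 ≈ 0.670, so 67%.

67%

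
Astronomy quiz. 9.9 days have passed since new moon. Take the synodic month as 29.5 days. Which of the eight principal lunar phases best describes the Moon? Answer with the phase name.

waxing gibbous

At 9.9/29.5 of the cycle, θ ≈ 121° — the waxing gibbous range.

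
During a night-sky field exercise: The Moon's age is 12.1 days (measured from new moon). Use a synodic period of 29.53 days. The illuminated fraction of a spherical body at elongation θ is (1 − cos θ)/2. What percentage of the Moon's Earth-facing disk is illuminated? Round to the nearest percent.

Elongation θ = 360° × 12.1/29.53 ≈ 147.5°.
cos 147.5° = (-0.843), so f = (1 − (-0.843))/2 = 0.922, so 92%.

92%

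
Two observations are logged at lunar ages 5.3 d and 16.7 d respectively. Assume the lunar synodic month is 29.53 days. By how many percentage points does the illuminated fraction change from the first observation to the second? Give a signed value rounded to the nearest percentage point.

First observation: θ = 360°·5.3/29.53 = 64.6°, so f = 0.286.
Second observation: θ = 203.6°, f = 0.958.
Δf = 0.958 − 0.286 = +0.673, i.e. +67 pp.

+67 percentage points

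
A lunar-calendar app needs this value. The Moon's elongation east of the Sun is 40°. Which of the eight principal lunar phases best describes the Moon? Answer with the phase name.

40° lies in the waxing crescent sector of the 8-phase cycle.

waxing crescent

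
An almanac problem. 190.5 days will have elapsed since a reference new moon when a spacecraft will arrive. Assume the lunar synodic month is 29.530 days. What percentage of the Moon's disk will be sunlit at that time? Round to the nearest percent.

98%

190.5/29.530 = 6.451 lunations, so 6 complete cycles and 13.32 d into the next.
Elongation θ = 360° × 13.32/29.530 ≈ 162.4°.
Illuminated fraction = (1 − cos 162.4°)/2 = (1 − (-0.953))/2 ≈ 0.977, so 98%.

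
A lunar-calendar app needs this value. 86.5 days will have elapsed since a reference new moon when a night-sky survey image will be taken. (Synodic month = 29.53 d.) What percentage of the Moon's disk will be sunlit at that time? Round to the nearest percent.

5%

Reduce mod P: 86.5 − 2×29.53 = 27.44 d into the current lunation.
Phase angle: θ = 360°·(27.44 d)/(29.53 d) = 334.5°.
With cos θ = 0.903, the lit fraction is (1 − 0.903)/2 ≈ 0.049, so 5%.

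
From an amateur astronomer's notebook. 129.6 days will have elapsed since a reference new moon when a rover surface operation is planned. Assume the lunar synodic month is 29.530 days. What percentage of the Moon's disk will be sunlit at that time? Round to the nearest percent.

88%

129.6 d spans 4 complete synodic months (4 × 29.530 = 118.12 d) plus 11.48 d.
Elongation θ = 360° × 11.48/29.530 ≈ 140.0°.
With cos θ = (-0.766), the lit fraction is (1 − (-0.766))/2 ≈ 0.883, so 88%.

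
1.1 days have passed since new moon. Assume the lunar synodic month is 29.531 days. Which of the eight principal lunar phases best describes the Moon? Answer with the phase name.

θ ≈ 360° × 1.1/29.531 = 13°, which falls in the new moon sector.

new moon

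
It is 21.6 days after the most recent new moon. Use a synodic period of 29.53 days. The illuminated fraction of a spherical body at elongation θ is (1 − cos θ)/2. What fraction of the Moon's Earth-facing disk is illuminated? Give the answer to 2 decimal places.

0.56

The Moon has covered 21.6/29.53 of its cycle, so θ ≈ 360° × 21.6/29.53 = 263.3°.
With cos θ = (-0.116), the lit fraction is (1 − (-0.116))/2 ≈ 0.558.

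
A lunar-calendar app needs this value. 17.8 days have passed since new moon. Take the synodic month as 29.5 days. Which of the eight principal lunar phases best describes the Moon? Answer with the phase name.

At 17.8/29.5 of the cycle, θ ≈ 217° — the waning gibbous range.

waning gibbous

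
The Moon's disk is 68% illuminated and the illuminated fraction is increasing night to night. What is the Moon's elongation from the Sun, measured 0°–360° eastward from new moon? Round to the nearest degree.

Invert f = (1 − cos θ)/2 to get cos θ = 1 − 2(0.68) = -0.360, hence θ₀ = arccos -0.360 = 111.1°.
The Moon is waxing (0°–180°), so θ = 111.1° directly.

111°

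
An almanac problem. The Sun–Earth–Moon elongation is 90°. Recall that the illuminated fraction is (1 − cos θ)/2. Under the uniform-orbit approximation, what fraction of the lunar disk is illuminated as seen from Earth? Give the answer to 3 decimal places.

0.500

cos 90° = 0.000, so f = (1 − 0.000)/2 = 0.500.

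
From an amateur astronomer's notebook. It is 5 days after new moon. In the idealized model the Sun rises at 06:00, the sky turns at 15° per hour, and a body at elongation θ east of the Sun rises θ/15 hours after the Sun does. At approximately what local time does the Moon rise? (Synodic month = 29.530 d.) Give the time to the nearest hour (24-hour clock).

10:00

Elongation θ = 360° × 5/29.530 ≈ 61.0°.
At 15° of sky rotation per hour, 61.0° corresponds to a 4.06 h lag.
06:00 + 4.06 h ≈ 10:04 → 10:00 to the nearest hour.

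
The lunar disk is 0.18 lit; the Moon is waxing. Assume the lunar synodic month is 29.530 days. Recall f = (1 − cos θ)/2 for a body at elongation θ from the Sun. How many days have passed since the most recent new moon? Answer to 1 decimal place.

4.1 days

Invert f = (1 − cos θ)/2 to get cos θ = 1 − 2(0.18) = 0.640, hence θ₀ = arccos 0.640 = 50.2°.
Before full moon the principal value applies: θ = 50.2°.
At 360°/29.530 d per day, 50.2° corresponds to 4.12 days.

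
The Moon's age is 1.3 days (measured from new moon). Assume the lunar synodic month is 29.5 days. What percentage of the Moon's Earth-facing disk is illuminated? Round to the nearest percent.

The Moon has covered 1.3/29.5 of its cycle, so θ ≈ 360° × 1.3/29.5 = 15.9°.
With cos θ = 0.962, the lit fraction is (1 − 0.962)/2 ≈ 0.019, so 2%.

2%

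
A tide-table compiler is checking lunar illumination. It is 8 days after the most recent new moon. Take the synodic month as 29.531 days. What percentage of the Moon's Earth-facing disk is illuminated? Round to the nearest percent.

Elongation θ = 360° × 8/29.531 ≈ 97.5°.
With cos θ = (-0.131), the lit fraction is (1 − (-0.131))/2 ≈ 0.565, so 57%.

57%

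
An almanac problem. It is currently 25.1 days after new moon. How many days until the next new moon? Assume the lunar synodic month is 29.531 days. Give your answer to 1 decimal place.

The next new moon completes the synodic month: 29.531 − 25.1 = 4.431 days.

4.4 days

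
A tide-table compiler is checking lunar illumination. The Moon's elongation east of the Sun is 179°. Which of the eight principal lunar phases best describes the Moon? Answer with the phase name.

full moon

179° lies in the full moon sector of the 8-phase cycle.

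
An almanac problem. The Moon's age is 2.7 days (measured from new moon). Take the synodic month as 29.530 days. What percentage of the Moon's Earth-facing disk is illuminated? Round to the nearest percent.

8%

Phase angle: θ = 360°·(2.7 d)/(29.530 d) = 32.9°.
With cos θ = 0.839, the lit fraction is (1 − 0.839)/2 ≈ 0.080, so 8%.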